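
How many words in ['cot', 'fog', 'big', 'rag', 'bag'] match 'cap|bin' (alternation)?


Alternation 'cap|bin' matches either 'cap' or 'bin'.
Checking each word:
  'cot' -> no
  'fog' -> no
  'big' -> no
  'rag' -> no
  'bag' -> no
Matches: []
Count: 0

0


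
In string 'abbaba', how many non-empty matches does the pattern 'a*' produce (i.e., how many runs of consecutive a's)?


Pattern 'a*' matches zero or more a's. We want non-empty runs of consecutive a's.
String: 'abbaba'
Walking through the string to find runs of a's:
  Run 1: positions 0-0 -> 'a'
  Run 2: positions 3-3 -> 'a'
  Run 3: positions 5-5 -> 'a'
Non-empty runs found: ['a', 'a', 'a']
Count: 3

3


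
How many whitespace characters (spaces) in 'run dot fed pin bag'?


\s matches whitespace characters (spaces, tabs, etc.).
Text: 'run dot fed pin bag'
This text has 5 words separated by spaces.
Number of spaces = number of words - 1 = 5 - 1 = 4

4


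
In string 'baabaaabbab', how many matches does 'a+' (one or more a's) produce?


Pattern 'a+' matches one or more consecutive a's.
String: 'baabaaabbab'
Scanning for runs of a:
  Match 1: 'aa' (length 2)
  Match 2: 'aaa' (length 3)
  Match 3: 'a' (length 1)
Total matches: 3

3


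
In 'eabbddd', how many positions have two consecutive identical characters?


Looking for consecutive identical characters in 'eabbddd':
  pos 0-1: 'e' vs 'a' -> different
  pos 1-2: 'a' vs 'b' -> different
  pos 2-3: 'b' vs 'b' -> MATCH ('bb')
  pos 3-4: 'b' vs 'd' -> different
  pos 4-5: 'd' vs 'd' -> MATCH ('dd')
  pos 5-6: 'd' vs 'd' -> MATCH ('dd')
Consecutive identical pairs: ['bb', 'dd', 'dd']
Count: 3

3


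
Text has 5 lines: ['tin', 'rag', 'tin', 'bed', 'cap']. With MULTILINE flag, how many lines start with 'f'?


With MULTILINE flag, ^ matches the start of each line.
Lines: ['tin', 'rag', 'tin', 'bed', 'cap']
Checking which lines start with 'f':
  Line 1: 'tin' -> no
  Line 2: 'rag' -> no
  Line 3: 'tin' -> no
  Line 4: 'bed' -> no
  Line 5: 'cap' -> no
Matching lines: []
Count: 0

0


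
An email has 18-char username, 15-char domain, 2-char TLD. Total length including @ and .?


An email address has format: username@domain.tld
Username length: 18
'@' character: 1
Domain length: 15
'.' character: 1
TLD length: 2
Total = 18 + 1 + 15 + 1 + 2 = 37

37


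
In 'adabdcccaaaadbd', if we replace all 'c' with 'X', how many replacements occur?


re.sub('c', 'X', text) replaces every occurrence of 'c' with 'X'.
Text: 'adabdcccaaaadbd'
Scanning for 'c':
  pos 5: 'c' -> replacement #1
  pos 6: 'c' -> replacement #2
  pos 7: 'c' -> replacement #3
Total replacements: 3

3


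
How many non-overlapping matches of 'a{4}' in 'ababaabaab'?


Pattern 'a{4}' matches exactly 4 consecutive a's (greedy, non-overlapping).
String: 'ababaabaab'
Scanning for runs of a's:
  Run at pos 0: 'a' (length 1) -> 0 match(es)
  Run at pos 2: 'a' (length 1) -> 0 match(es)
  Run at pos 4: 'aa' (length 2) -> 0 match(es)
  Run at pos 7: 'aa' (length 2) -> 0 match(es)
Matches found: []
Total: 0

0


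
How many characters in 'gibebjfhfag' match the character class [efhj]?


Character class [efhj] matches any of: {e, f, h, j}
Scanning string 'gibebjfhfag' character by character:
  pos 0: 'g' -> no
  pos 1: 'i' -> no
  pos 2: 'b' -> no
  pos 3: 'e' -> MATCH
  pos 4: 'b' -> no
  pos 5: 'j' -> MATCH
  pos 6: 'f' -> MATCH
  pos 7: 'h' -> MATCH
  pos 8: 'f' -> MATCH
  pos 9: 'a' -> no
  pos 10: 'g' -> no
Total matches: 5

5


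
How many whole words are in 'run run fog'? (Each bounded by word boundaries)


Word boundaries (\b) mark the start/end of each word.
Text: 'run run fog'
Splitting by whitespace:
  Word 1: 'run'
  Word 2: 'run'
  Word 3: 'fog'
Total whole words: 3

3


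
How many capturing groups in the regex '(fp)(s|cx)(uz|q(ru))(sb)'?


To count capturing groups, count each '(' that starts a group.
Pattern: '(fp)(s|cx)(uz|q(ru))(sb)'
Walking through the pattern:
  Position 0: '(' -> group #1
  Position 4: '(' -> group #2
  Position 10: '(' -> group #3
  Position 15: '(' -> group #4
  Position 20: '(' -> group #5
Total capturing groups: 5

5


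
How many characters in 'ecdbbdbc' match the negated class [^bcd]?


Negated class [^bcd] matches any char NOT in {b, c, d}
Scanning 'ecdbbdbc':
  pos 0: 'e' -> MATCH
  pos 1: 'c' -> no (excluded)
  pos 2: 'd' -> no (excluded)
  pos 3: 'b' -> no (excluded)
  pos 4: 'b' -> no (excluded)
  pos 5: 'd' -> no (excluded)
  pos 6: 'b' -> no (excluded)
  pos 7: 'c' -> no (excluded)
Total matches: 1

1


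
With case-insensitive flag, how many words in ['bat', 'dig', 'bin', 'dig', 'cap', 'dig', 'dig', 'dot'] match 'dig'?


Case-insensitive matching: compare each word's lowercase form to 'dig'.
  'bat' -> lower='bat' -> no
  'dig' -> lower='dig' -> MATCH
  'bin' -> lower='bin' -> no
  'dig' -> lower='dig' -> MATCH
  'cap' -> lower='cap' -> no
  'dig' -> lower='dig' -> MATCH
  'dig' -> lower='dig' -> MATCH
  'dot' -> lower='dot' -> no
Matches: ['dig', 'dig', 'dig', 'dig']
Count: 4

4


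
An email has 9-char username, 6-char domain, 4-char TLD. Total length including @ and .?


An email address has format: username@domain.tld
Username length: 9
'@' character: 1
Domain length: 6
'.' character: 1
TLD length: 4
Total = 9 + 1 + 6 + 1 + 4 = 21

21


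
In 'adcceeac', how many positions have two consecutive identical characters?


Looking for consecutive identical characters in 'adcceeac':
  pos 0-1: 'a' vs 'd' -> different
  pos 1-2: 'd' vs 'c' -> different
  pos 2-3: 'c' vs 'c' -> MATCH ('cc')
  pos 3-4: 'c' vs 'e' -> different
  pos 4-5: 'e' vs 'e' -> MATCH ('ee')
  pos 5-6: 'e' vs 'a' -> different
  pos 6-7: 'a' vs 'c' -> different
Consecutive identical pairs: ['cc', 'ee']
Count: 2

2


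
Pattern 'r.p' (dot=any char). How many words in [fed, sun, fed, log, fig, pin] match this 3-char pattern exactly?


Pattern 'r.p' means: starts with 'r', any single char, ends with 'p'.
Checking each word (must be exactly 3 chars):
  'fed' (len=3): no
  'sun' (len=3): no
  'fed' (len=3): no
  'log' (len=3): no
  'fig' (len=3): no
  'pin' (len=3): no
Matching words: []
Total: 0

0


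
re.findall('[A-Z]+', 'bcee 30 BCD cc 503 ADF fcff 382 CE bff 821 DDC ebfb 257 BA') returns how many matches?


Pattern '[A-Z]+' finds one or more uppercase letters.
Text: 'bcee 30 BCD cc 503 ADF fcff 382 CE bff 821 DDC ebfb 257 BA'
Scanning for matches:
  Match 1: 'BCD'
  Match 2: 'ADF'
  Match 3: 'CE'
  Match 4: 'DDC'
  Match 5: 'BA'
Total matches: 5

5


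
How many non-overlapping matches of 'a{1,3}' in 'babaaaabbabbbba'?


Pattern 'a{1,3}' matches between 1 and 3 consecutive a's (greedy).
String: 'babaaaabbabbbba'
Finding runs of a's and applying greedy matching:
  Run at pos 1: 'a' (length 1)
  Run at pos 3: 'aaaa' (length 4)
  Run at pos 9: 'a' (length 1)
  Run at pos 14: 'a' (length 1)
Matches: ['a', 'aaa', 'a', 'a', 'a']
Count: 5

5


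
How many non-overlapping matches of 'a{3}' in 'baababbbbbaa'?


Pattern 'a{3}' matches exactly 3 consecutive a's (greedy, non-overlapping).
String: 'baababbbbbaa'
Scanning for runs of a's:
  Run at pos 1: 'aa' (length 2) -> 0 match(es)
  Run at pos 4: 'a' (length 1) -> 0 match(es)
  Run at pos 10: 'aa' (length 2) -> 0 match(es)
Matches found: []
Total: 0

0


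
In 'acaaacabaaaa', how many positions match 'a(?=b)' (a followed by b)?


Lookahead 'a(?=b)' matches 'a' only when followed by 'b'.
String: 'acaaacabaaaa'
Checking each position where char is 'a':
  pos 0: 'a' -> no (next='c')
  pos 2: 'a' -> no (next='a')
  pos 3: 'a' -> no (next='a')
  pos 4: 'a' -> no (next='c')
  pos 6: 'a' -> MATCH (next='b')
  pos 8: 'a' -> no (next='a')
  pos 9: 'a' -> no (next='a')
  pos 10: 'a' -> no (next='a')
Matching positions: [6]
Count: 1

1


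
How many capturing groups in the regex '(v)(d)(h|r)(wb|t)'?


To count capturing groups, count each '(' that starts a group.
Pattern: '(v)(d)(h|r)(wb|t)'
Walking through the pattern:
  Position 0: '(' -> group #1
  Position 3: '(' -> group #2
  Position 6: '(' -> group #3
  Position 11: '(' -> group #4
Total capturing groups: 4

4


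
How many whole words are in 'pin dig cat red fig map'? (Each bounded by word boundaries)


Word boundaries (\b) mark the start/end of each word.
Text: 'pin dig cat red fig map'
Splitting by whitespace:
  Word 1: 'pin'
  Word 2: 'dig'
  Word 3: 'cat'
  Word 4: 'red'
  Word 5: 'fig'
  Word 6: 'map'
Total whole words: 6

6


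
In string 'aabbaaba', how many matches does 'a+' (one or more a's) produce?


Pattern 'a+' matches one or more consecutive a's.
String: 'aabbaaba'
Scanning for runs of a:
  Match 1: 'aa' (length 2)
  Match 2: 'aa' (length 2)
  Match 3: 'a' (length 1)
Total matches: 3

3


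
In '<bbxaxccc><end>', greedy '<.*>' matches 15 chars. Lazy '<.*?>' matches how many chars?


Greedy '<.*>' tries to match as MUCH as possible.
Lazy '<.*?>' tries to match as LITTLE as possible.

String: '<bbxaxccc><end>'
Greedy '<.*>' starts at first '<' and extends to the LAST '>': '<bbxaxccc><end>' (15 chars)
Lazy '<.*?>' starts at first '<' and stops at the FIRST '>': '<bbxaxccc>' (10 chars)

10


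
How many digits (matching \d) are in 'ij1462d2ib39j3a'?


\d matches any digit 0-9.
Scanning 'ij1462d2ib39j3a':
  pos 2: '1' -> DIGIT
  pos 3: '4' -> DIGIT
  pos 4: '6' -> DIGIT
  pos 5: '2' -> DIGIT
  pos 7: '2' -> DIGIT
  pos 10: '3' -> DIGIT
  pos 11: '9' -> DIGIT
  pos 13: '3' -> DIGIT
Digits found: ['1', '4', '6', '2', '2', '3', '9', '3']
Total: 8

8


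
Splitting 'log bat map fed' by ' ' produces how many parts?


Splitting by ' ' breaks the string at each occurrence of the separator.
Text: 'log bat map fed'
Parts after split:
  Part 1: 'log'
  Part 2: 'bat'
  Part 3: 'map'
  Part 4: 'fed'
Total parts: 4

4


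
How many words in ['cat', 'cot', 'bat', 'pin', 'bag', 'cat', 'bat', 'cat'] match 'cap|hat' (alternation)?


Alternation 'cap|hat' matches either 'cap' or 'hat'.
Checking each word:
  'cat' -> no
  'cot' -> no
  'bat' -> no
  'pin' -> no
  'bag' -> no
  'cat' -> no
  'bat' -> no
  'cat' -> no
Matches: []
Count: 0

0


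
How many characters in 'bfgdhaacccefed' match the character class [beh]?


Character class [beh] matches any of: {b, e, h}
Scanning string 'bfgdhaacccefed' character by character:
  pos 0: 'b' -> MATCH
  pos 1: 'f' -> no
  pos 2: 'g' -> no
  pos 3: 'd' -> no
  pos 4: 'h' -> MATCH
  pos 5: 'a' -> no
  pos 6: 'a' -> no
  pos 7: 'c' -> no
  pos 8: 'c' -> no
  pos 9: 'c' -> no
  pos 10: 'e' -> MATCH
  pos 11: 'f' -> no
  pos 12: 'e' -> MATCH
  pos 13: 'd' -> no
Total matches: 4

4


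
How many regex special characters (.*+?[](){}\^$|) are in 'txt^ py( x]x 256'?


Regex special characters are: . * + ? [ ] ( ) { } \ ^ $ |
Scanning 'txt^ py( x]x 256':
  pos 3: '^' -> SPECIAL
  pos 7: '(' -> SPECIAL
  pos 10: ']' -> SPECIAL
Special chars found: ['^', '(', ']']
Total: 3

3


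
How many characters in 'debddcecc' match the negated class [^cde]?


Negated class [^cde] matches any char NOT in {c, d, e}
Scanning 'debddcecc':
  pos 0: 'd' -> no (excluded)
  pos 1: 'e' -> no (excluded)
  pos 2: 'b' -> MATCH
  pos 3: 'd' -> no (excluded)
  pos 4: 'd' -> no (excluded)
  pos 5: 'c' -> no (excluded)
  pos 6: 'e' -> no (excluded)
  pos 7: 'c' -> no (excluded)
  pos 8: 'c' -> no (excluded)
Total matches: 1

1


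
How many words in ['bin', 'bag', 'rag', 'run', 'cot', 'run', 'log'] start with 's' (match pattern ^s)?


Pattern ^s anchors to start of word. Check which words begin with 's':
  'bin' -> no
  'bag' -> no
  'rag' -> no
  'run' -> no
  'cot' -> no
  'run' -> no
  'log' -> no
Matching words: []
Count: 0

0


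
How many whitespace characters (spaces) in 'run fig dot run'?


\s matches whitespace characters (spaces, tabs, etc.).
Text: 'run fig dot run'
This text has 4 words separated by spaces.
Number of spaces = number of words - 1 = 4 - 1 = 3

3


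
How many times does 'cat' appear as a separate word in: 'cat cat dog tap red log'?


Scanning each word for exact match 'cat':
  Word 1: 'cat' -> MATCH
  Word 2: 'cat' -> MATCH
  Word 3: 'dog' -> no
  Word 4: 'tap' -> no
  Word 5: 'red' -> no
  Word 6: 'log' -> no
Total matches: 2

2


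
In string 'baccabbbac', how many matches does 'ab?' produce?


Pattern 'ab?' matches 'a' optionally followed by 'b'.
String: 'baccabbbac'
Scanning left to right for 'a' then checking next char:
  Match 1: 'a' (a not followed by b)
  Match 2: 'ab' (a followed by b)
  Match 3: 'a' (a not followed by b)
Total matches: 3

3


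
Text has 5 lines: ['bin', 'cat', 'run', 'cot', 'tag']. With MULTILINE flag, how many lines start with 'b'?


With MULTILINE flag, ^ matches the start of each line.
Lines: ['bin', 'cat', 'run', 'cot', 'tag']
Checking which lines start with 'b':
  Line 1: 'bin' -> MATCH
  Line 2: 'cat' -> no
  Line 3: 'run' -> no
  Line 4: 'cot' -> no
  Line 5: 'tag' -> no
Matching lines: ['bin']
Count: 1

1


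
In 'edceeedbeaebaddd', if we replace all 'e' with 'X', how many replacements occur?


re.sub('e', 'X', text) replaces every occurrence of 'e' with 'X'.
Text: 'edceeedbeaebaddd'
Scanning for 'e':
  pos 0: 'e' -> replacement #1
  pos 3: 'e' -> replacement #2
  pos 4: 'e' -> replacement #3
  pos 5: 'e' -> replacement #4
  pos 8: 'e' -> replacement #5
  pos 10: 'e' -> replacement #6
Total replacements: 6

6


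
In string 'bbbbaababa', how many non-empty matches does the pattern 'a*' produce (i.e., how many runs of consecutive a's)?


Pattern 'a*' matches zero or more a's. We want non-empty runs of consecutive a's.
String: 'bbbbaababa'
Walking through the string to find runs of a's:
  Run 1: positions 4-5 -> 'aa'
  Run 2: positions 7-7 -> 'a'
  Run 3: positions 9-9 -> 'a'
Non-empty runs found: ['aa', 'a', 'a']
Count: 3

3


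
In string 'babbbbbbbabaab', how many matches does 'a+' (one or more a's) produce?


Pattern 'a+' matches one or more consecutive a's.
String: 'babbbbbbbabaab'
Scanning for runs of a:
  Match 1: 'a' (length 1)
  Match 2: 'a' (length 1)
  Match 3: 'aa' (length 2)
Total matches: 3

3


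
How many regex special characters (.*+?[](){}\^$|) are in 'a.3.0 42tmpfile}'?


Regex special characters are: . * + ? [ ] ( ) { } \ ^ $ |
Scanning 'a.3.0 42tmpfile}':
  pos 1: '.' -> SPECIAL
  pos 3: '.' -> SPECIAL
  pos 15: '}' -> SPECIAL
Special chars found: ['.', '.', '}']
Total: 3

3


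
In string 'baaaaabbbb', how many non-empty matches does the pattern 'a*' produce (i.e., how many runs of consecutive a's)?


Pattern 'a*' matches zero or more a's. We want non-empty runs of consecutive a's.
String: 'baaaaabbbb'
Walking through the string to find runs of a's:
  Run 1: positions 1-5 -> 'aaaaa'
Non-empty runs found: ['aaaaa']
Count: 1

1


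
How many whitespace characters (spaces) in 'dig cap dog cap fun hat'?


\s matches whitespace characters (spaces, tabs, etc.).
Text: 'dig cap dog cap fun hat'
This text has 6 words separated by spaces.
Number of spaces = number of words - 1 = 6 - 1 = 5

5


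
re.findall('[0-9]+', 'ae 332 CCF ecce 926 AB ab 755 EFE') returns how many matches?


Pattern '[0-9]+' finds one or more digits.
Text: 'ae 332 CCF ecce 926 AB ab 755 EFE'
Scanning for matches:
  Match 1: '332'
  Match 2: '926'
  Match 3: '755'
Total matches: 3

3


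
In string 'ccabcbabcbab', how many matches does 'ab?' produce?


Pattern 'ab?' matches 'a' optionally followed by 'b'.
String: 'ccabcbabcbab'
Scanning left to right for 'a' then checking next char:
  Match 1: 'ab' (a followed by b)
  Match 2: 'ab' (a followed by b)
  Match 3: 'ab' (a followed by b)
Total matches: 3

3


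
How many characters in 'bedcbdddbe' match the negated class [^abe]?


Negated class [^abe] matches any char NOT in {a, b, e}
Scanning 'bedcbdddbe':
  pos 0: 'b' -> no (excluded)
  pos 1: 'e' -> no (excluded)
  pos 2: 'd' -> MATCH
  pos 3: 'c' -> MATCH
  pos 4: 'b' -> no (excluded)
  pos 5: 'd' -> MATCH
  pos 6: 'd' -> MATCH
  pos 7: 'd' -> MATCH
  pos 8: 'b' -> no (excluded)
  pos 9: 'e' -> no (excluded)
Total matches: 5

5


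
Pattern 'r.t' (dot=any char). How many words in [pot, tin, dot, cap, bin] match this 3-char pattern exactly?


Pattern 'r.t' means: starts with 'r', any single char, ends with 't'.
Checking each word (must be exactly 3 chars):
  'pot' (len=3): no
  'tin' (len=3): no
  'dot' (len=3): no
  'cap' (len=3): no
  'bin' (len=3): no
Matching words: []
Total: 0

0


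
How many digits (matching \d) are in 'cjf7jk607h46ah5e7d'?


\d matches any digit 0-9.
Scanning 'cjf7jk607h46ah5e7d':
  pos 3: '7' -> DIGIT
  pos 6: '6' -> DIGIT
  pos 7: '0' -> DIGIT
  pos 8: '7' -> DIGIT
  pos 10: '4' -> DIGIT
  pos 11: '6' -> DIGIT
  pos 14: '5' -> DIGIT
  pos 16: '7' -> DIGIT
Digits found: ['7', '6', '0', '7', '4', '6', '5', '7']
Total: 8

8


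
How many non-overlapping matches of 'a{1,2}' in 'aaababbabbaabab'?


Pattern 'a{1,2}' matches between 1 and 2 consecutive a's (greedy).
String: 'aaababbabbaabab'
Finding runs of a's and applying greedy matching:
  Run at pos 0: 'aaa' (length 3)
  Run at pos 4: 'a' (length 1)
  Run at pos 7: 'a' (length 1)
  Run at pos 10: 'aa' (length 2)
  Run at pos 13: 'a' (length 1)
Matches: ['aa', 'a', 'a', 'a', 'aa', 'a']
Count: 6

6


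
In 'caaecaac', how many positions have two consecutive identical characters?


Looking for consecutive identical characters in 'caaecaac':
  pos 0-1: 'c' vs 'a' -> different
  pos 1-2: 'a' vs 'a' -> MATCH ('aa')
  pos 2-3: 'a' vs 'e' -> different
  pos 3-4: 'e' vs 'c' -> different
  pos 4-5: 'c' vs 'a' -> different
  pos 5-6: 'a' vs 'a' -> MATCH ('aa')
  pos 6-7: 'a' vs 'c' -> different
Consecutive identical pairs: ['aa', 'aa']
Count: 2

2


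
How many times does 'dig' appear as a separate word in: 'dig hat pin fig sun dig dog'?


Scanning each word for exact match 'dig':
  Word 1: 'dig' -> MATCH
  Word 2: 'hat' -> no
  Word 3: 'pin' -> no
  Word 4: 'fig' -> no
  Word 5: 'sun' -> no
  Word 6: 'dig' -> MATCH
  Word 7: 'dog' -> no
Total matches: 2

2


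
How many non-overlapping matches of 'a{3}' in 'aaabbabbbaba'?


Pattern 'a{3}' matches exactly 3 consecutive a's (greedy, non-overlapping).
String: 'aaabbabbbaba'
Scanning for runs of a's:
  Run at pos 0: 'aaa' (length 3) -> 1 match(es)
  Run at pos 5: 'a' (length 1) -> 0 match(es)
  Run at pos 9: 'a' (length 1) -> 0 match(es)
  Run at pos 11: 'a' (length 1) -> 0 match(es)
Matches found: ['aaa']
Total: 1

1


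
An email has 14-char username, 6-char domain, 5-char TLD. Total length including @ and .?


An email address has format: username@domain.tld
Username length: 14
'@' character: 1
Domain length: 6
'.' character: 1
TLD length: 5
Total = 14 + 1 + 6 + 1 + 5 = 27

27


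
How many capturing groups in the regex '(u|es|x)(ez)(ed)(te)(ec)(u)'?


To count capturing groups, count each '(' that starts a group.
Pattern: '(u|es|x)(ez)(ed)(te)(ec)(u)'
Walking through the pattern:
  Position 0: '(' -> group #1
  Position 8: '(' -> group #2
  Position 12: '(' -> group #3
  Position 16: '(' -> group #4
  Position 20: '(' -> group #5
  Position 24: '(' -> group #6
Total capturing groups: 6

6


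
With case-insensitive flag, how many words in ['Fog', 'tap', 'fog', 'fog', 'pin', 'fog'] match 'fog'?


Case-insensitive matching: compare each word's lowercase form to 'fog'.
  'Fog' -> lower='fog' -> MATCH
  'tap' -> lower='tap' -> no
  'fog' -> lower='fog' -> MATCH
  'fog' -> lower='fog' -> MATCH
  'pin' -> lower='pin' -> no
  'fog' -> lower='fog' -> MATCH
Matches: ['Fog', 'fog', 'fog', 'fog']
Count: 4

4


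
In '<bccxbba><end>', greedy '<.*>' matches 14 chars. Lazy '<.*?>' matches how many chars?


Greedy '<.*>' tries to match as MUCH as possible.
Lazy '<.*?>' tries to match as LITTLE as possible.

String: '<bccxbba><end>'
Greedy '<.*>' starts at first '<' and extends to the LAST '>': '<bccxbba><end>' (14 chars)
Lazy '<.*?>' starts at first '<' and stops at the FIRST '>': '<bccxbba>' (9 chars)

9


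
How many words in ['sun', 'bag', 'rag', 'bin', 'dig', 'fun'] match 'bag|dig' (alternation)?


Alternation 'bag|dig' matches either 'bag' or 'dig'.
Checking each word:
  'sun' -> no
  'bag' -> MATCH
  'rag' -> no
  'bin' -> no
  'dig' -> MATCH
  'fun' -> no
Matches: ['bag', 'dig']
Count: 2

2


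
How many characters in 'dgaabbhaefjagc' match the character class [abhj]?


Character class [abhj] matches any of: {a, b, h, j}
Scanning string 'dgaabbhaefjagc' character by character:
  pos 0: 'd' -> no
  pos 1: 'g' -> no
  pos 2: 'a' -> MATCH
  pos 3: 'a' -> MATCH
  pos 4: 'b' -> MATCH
  pos 5: 'b' -> MATCH
  pos 6: 'h' -> MATCH
  pos 7: 'a' -> MATCH
  pos 8: 'e' -> no
  pos 9: 'f' -> no
  pos 10: 'j' -> MATCH
  pos 11: 'a' -> MATCH
  pos 12: 'g' -> no
  pos 13: 'c' -> no
Total matches: 8

8


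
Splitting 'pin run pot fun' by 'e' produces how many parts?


Splitting by 'e' breaks the string at each occurrence of the separator.
Text: 'pin run pot fun'
Parts after split:
  Part 1: 'pin run pot fun'
Total parts: 1

1


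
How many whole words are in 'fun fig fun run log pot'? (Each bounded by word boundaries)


Word boundaries (\b) mark the start/end of each word.
Text: 'fun fig fun run log pot'
Splitting by whitespace:
  Word 1: 'fun'
  Word 2: 'fig'
  Word 3: 'fun'
  Word 4: 'run'
  Word 5: 'log'
  Word 6: 'pot'
Total whole words: 6

6


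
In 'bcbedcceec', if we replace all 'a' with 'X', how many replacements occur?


re.sub('a', 'X', text) replaces every occurrence of 'a' with 'X'.
Text: 'bcbedcceec'
Scanning for 'a':
Total replacements: 0

0


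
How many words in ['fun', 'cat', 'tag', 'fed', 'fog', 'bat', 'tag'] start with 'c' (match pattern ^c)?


Pattern ^c anchors to start of word. Check which words begin with 'c':
  'fun' -> no
  'cat' -> MATCH (starts with 'c')
  'tag' -> no
  'fed' -> no
  'fog' -> no
  'bat' -> no
  'tag' -> no
Matching words: ['cat']
Count: 1

1


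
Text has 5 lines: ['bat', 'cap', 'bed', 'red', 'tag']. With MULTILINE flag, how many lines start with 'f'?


With MULTILINE flag, ^ matches the start of each line.
Lines: ['bat', 'cap', 'bed', 'red', 'tag']
Checking which lines start with 'f':
  Line 1: 'bat' -> no
  Line 2: 'cap' -> no
  Line 3: 'bed' -> no
  Line 4: 'red' -> no
  Line 5: 'tag' -> no
Matching lines: []
Count: 0

0


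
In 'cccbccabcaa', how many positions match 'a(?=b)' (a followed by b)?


Lookahead 'a(?=b)' matches 'a' only when followed by 'b'.
String: 'cccbccabcaa'
Checking each position where char is 'a':
  pos 6: 'a' -> MATCH (next='b')
  pos 9: 'a' -> no (next='a')
Matching positions: [6]
Count: 1

1


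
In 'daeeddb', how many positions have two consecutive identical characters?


Looking for consecutive identical characters in 'daeeddb':
  pos 0-1: 'd' vs 'a' -> different
  pos 1-2: 'a' vs 'e' -> different
  pos 2-3: 'e' vs 'e' -> MATCH ('ee')
  pos 3-4: 'e' vs 'd' -> different
  pos 4-5: 'd' vs 'd' -> MATCH ('dd')
  pos 5-6: 'd' vs 'b' -> different
Consecutive identical pairs: ['ee', 'dd']
Count: 2

2


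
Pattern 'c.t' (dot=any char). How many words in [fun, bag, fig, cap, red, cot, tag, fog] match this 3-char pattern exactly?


Pattern 'c.t' means: starts with 'c', any single char, ends with 't'.
Checking each word (must be exactly 3 chars):
  'fun' (len=3): no
  'bag' (len=3): no
  'fig' (len=3): no
  'cap' (len=3): no
  'red' (len=3): no
  'cot' (len=3): MATCH
  'tag' (len=3): no
  'fog' (len=3): no
Matching words: ['cot']
Total: 1

1


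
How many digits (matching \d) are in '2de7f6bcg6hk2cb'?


\d matches any digit 0-9.
Scanning '2de7f6bcg6hk2cb':
  pos 0: '2' -> DIGIT
  pos 3: '7' -> DIGIT
  pos 5: '6' -> DIGIT
  pos 9: '6' -> DIGIT
  pos 12: '2' -> DIGIT
Digits found: ['2', '7', '6', '6', '2']
Total: 5

5


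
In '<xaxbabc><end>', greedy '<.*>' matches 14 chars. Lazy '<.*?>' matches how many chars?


Greedy '<.*>' tries to match as MUCH as possible.
Lazy '<.*?>' tries to match as LITTLE as possible.

String: '<xaxbabc><end>'
Greedy '<.*>' starts at first '<' and extends to the LAST '>': '<xaxbabc><end>' (14 chars)
Lazy '<.*?>' starts at first '<' and stops at the FIRST '>': '<xaxbabc>' (9 chars)

9


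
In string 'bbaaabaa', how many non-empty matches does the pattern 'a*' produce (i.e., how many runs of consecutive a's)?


Pattern 'a*' matches zero or more a's. We want non-empty runs of consecutive a's.
String: 'bbaaabaa'
Walking through the string to find runs of a's:
  Run 1: positions 2-4 -> 'aaa'
  Run 2: positions 6-7 -> 'aa'
Non-empty runs found: ['aaa', 'aa']
Count: 2

2


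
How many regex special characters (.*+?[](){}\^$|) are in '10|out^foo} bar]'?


Regex special characters are: . * + ? [ ] ( ) { } \ ^ $ |
Scanning '10|out^foo} bar]':
  pos 2: '|' -> SPECIAL
  pos 6: '^' -> SPECIAL
  pos 10: '}' -> SPECIAL
  pos 15: ']' -> SPECIAL
Special chars found: ['|', '^', '}', ']']
Total: 4

4


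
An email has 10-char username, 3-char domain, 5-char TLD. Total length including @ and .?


An email address has format: username@domain.tld
Username length: 10
'@' character: 1
Domain length: 3
'.' character: 1
TLD length: 5
Total = 10 + 1 + 3 + 1 + 5 = 20

20


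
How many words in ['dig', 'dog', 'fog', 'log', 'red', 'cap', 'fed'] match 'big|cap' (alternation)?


Alternation 'big|cap' matches either 'big' or 'cap'.
Checking each word:
  'dig' -> no
  'dog' -> no
  'fog' -> no
  'log' -> no
  'red' -> no
  'cap' -> MATCH
  'fed' -> no
Matches: ['cap']
Count: 1

1


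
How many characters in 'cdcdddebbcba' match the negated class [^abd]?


Negated class [^abd] matches any char NOT in {a, b, d}
Scanning 'cdcdddebbcba':
  pos 0: 'c' -> MATCH
  pos 1: 'd' -> no (excluded)
  pos 2: 'c' -> MATCH
  pos 3: 'd' -> no (excluded)
  pos 4: 'd' -> no (excluded)
  pos 5: 'd' -> no (excluded)
  pos 6: 'e' -> MATCH
  pos 7: 'b' -> no (excluded)
  pos 8: 'b' -> no (excluded)
  pos 9: 'c' -> MATCH
  pos 10: 'b' -> no (excluded)
  pos 11: 'a' -> no (excluded)
Total matches: 4

4


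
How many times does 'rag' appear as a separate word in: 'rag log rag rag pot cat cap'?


Scanning each word for exact match 'rag':
  Word 1: 'rag' -> MATCH
  Word 2: 'log' -> no
  Word 3: 'rag' -> MATCH
  Word 4: 'rag' -> MATCH
  Word 5: 'pot' -> no
  Word 6: 'cat' -> no
  Word 7: 'cap' -> no
Total matches: 3

3


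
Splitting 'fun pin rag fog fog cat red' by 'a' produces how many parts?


Splitting by 'a' breaks the string at each occurrence of the separator.
Text: 'fun pin rag fog fog cat red'
Parts after split:
  Part 1: 'fun pin r'
  Part 2: 'g fog fog c'
  Part 3: 't red'
Total parts: 3

3


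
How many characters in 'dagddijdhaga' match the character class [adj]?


Character class [adj] matches any of: {a, d, j}
Scanning string 'dagddijdhaga' character by character:
  pos 0: 'd' -> MATCH
  pos 1: 'a' -> MATCH
  pos 2: 'g' -> no
  pos 3: 'd' -> MATCH
  pos 4: 'd' -> MATCH
  pos 5: 'i' -> no
  pos 6: 'j' -> MATCH
  pos 7: 'd' -> MATCH
  pos 8: 'h' -> no
  pos 9: 'a' -> MATCH
  pos 10: 'g' -> no
  pos 11: 'a' -> MATCH
Total matches: 8

8


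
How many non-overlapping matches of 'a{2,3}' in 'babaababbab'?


Pattern 'a{2,3}' matches between 2 and 3 consecutive a's (greedy).
String: 'babaababbab'
Finding runs of a's and applying greedy matching:
  Run at pos 1: 'a' (length 1)
  Run at pos 3: 'aa' (length 2)
  Run at pos 6: 'a' (length 1)
  Run at pos 9: 'a' (length 1)
Matches: ['aa']
Count: 1

1


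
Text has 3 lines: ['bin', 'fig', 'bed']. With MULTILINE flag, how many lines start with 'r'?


With MULTILINE flag, ^ matches the start of each line.
Lines: ['bin', 'fig', 'bed']
Checking which lines start with 'r':
  Line 1: 'bin' -> no
  Line 2: 'fig' -> no
  Line 3: 'bed' -> no
Matching lines: []
Count: 0

0


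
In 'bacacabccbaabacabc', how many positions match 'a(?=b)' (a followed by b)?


Lookahead 'a(?=b)' matches 'a' only when followed by 'b'.
String: 'bacacabccbaabacabc'
Checking each position where char is 'a':
  pos 1: 'a' -> no (next='c')
  pos 3: 'a' -> no (next='c')
  pos 5: 'a' -> MATCH (next='b')
  pos 10: 'a' -> no (next='a')
  pos 11: 'a' -> MATCH (next='b')
  pos 13: 'a' -> no (next='c')
  pos 15: 'a' -> MATCH (next='b')
Matching positions: [5, 11, 15]
Count: 3

3


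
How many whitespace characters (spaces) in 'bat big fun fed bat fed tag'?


\s matches whitespace characters (spaces, tabs, etc.).
Text: 'bat big fun fed bat fed tag'
This text has 7 words separated by spaces.
Number of spaces = number of words - 1 = 7 - 1 = 6

6


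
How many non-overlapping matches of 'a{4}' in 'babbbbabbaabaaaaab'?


Pattern 'a{4}' matches exactly 4 consecutive a's (greedy, non-overlapping).
String: 'babbbbabbaabaaaaab'
Scanning for runs of a's:
  Run at pos 1: 'a' (length 1) -> 0 match(es)
  Run at pos 6: 'a' (length 1) -> 0 match(es)
  Run at pos 9: 'aa' (length 2) -> 0 match(es)
  Run at pos 12: 'aaaaa' (length 5) -> 1 match(es)
Matches found: ['aaaa']
Total: 1

1


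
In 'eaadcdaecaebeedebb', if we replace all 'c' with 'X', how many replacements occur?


re.sub('c', 'X', text) replaces every occurrence of 'c' with 'X'.
Text: 'eaadcdaecaebeedebb'
Scanning for 'c':
  pos 4: 'c' -> replacement #1
  pos 8: 'c' -> replacement #2
Total replacements: 2

2


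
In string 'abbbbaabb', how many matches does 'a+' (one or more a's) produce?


Pattern 'a+' matches one or more consecutive a's.
String: 'abbbbaabb'
Scanning for runs of a:
  Match 1: 'a' (length 1)
  Match 2: 'aa' (length 2)
Total matches: 2

2


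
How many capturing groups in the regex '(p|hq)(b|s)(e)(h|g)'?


To count capturing groups, count each '(' that starts a group.
Pattern: '(p|hq)(b|s)(e)(h|g)'
Walking through the pattern:
  Position 0: '(' -> group #1
  Position 6: '(' -> group #2
  Position 11: '(' -> group #3
  Position 14: '(' -> group #4
Total capturing groups: 4

4


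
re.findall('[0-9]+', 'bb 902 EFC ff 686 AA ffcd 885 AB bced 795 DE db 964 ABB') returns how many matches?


Pattern '[0-9]+' finds one or more digits.
Text: 'bb 902 EFC ff 686 AA ffcd 885 AB bced 795 DE db 964 ABB'
Scanning for matches:
  Match 1: '902'
  Match 2: '686'
  Match 3: '885'
  Match 4: '795'
  Match 5: '964'
Total matches: 5

5


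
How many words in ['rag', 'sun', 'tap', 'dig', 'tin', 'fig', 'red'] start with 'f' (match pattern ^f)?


Pattern ^f anchors to start of word. Check which words begin with 'f':
  'rag' -> no
  'sun' -> no
  'tap' -> no
  'dig' -> no
  'tin' -> no
  'fig' -> MATCH (starts with 'f')
  'red' -> no
Matching words: ['fig']
Count: 1

1


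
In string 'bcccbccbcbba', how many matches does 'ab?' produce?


Pattern 'ab?' matches 'a' optionally followed by 'b'.
String: 'bcccbccbcbba'
Scanning left to right for 'a' then checking next char:
  Match 1: 'a' (a not followed by b)
Total matches: 1

1


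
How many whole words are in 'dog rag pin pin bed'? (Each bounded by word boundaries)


Word boundaries (\b) mark the start/end of each word.
Text: 'dog rag pin pin bed'
Splitting by whitespace:
  Word 1: 'dog'
  Word 2: 'rag'
  Word 3: 'pin'
  Word 4: 'pin'
  Word 5: 'bed'
Total whole words: 5

5


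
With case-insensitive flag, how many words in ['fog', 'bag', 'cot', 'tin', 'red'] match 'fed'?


Case-insensitive matching: compare each word's lowercase form to 'fed'.
  'fog' -> lower='fog' -> no
  'bag' -> lower='bag' -> no
  'cot' -> lower='cot' -> no
  'tin' -> lower='tin' -> no
  'red' -> lower='red' -> no
Matches: []
Count: 0

0


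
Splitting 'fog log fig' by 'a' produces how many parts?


Splitting by 'a' breaks the string at each occurrence of the separator.
Text: 'fog log fig'
Parts after split:
  Part 1: 'fog log fig'
Total parts: 1

1


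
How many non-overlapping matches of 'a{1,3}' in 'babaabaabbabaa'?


Pattern 'a{1,3}' matches between 1 and 3 consecutive a's (greedy).
String: 'babaabaabbabaa'
Finding runs of a's and applying greedy matching:
  Run at pos 1: 'a' (length 1)
  Run at pos 3: 'aa' (length 2)
  Run at pos 6: 'aa' (length 2)
  Run at pos 10: 'a' (length 1)
  Run at pos 12: 'aa' (length 2)
Matches: ['a', 'aa', 'aa', 'a', 'aa']
Count: 5

5


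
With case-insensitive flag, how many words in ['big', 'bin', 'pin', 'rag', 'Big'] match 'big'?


Case-insensitive matching: compare each word's lowercase form to 'big'.
  'big' -> lower='big' -> MATCH
  'bin' -> lower='bin' -> no
  'pin' -> lower='pin' -> no
  'rag' -> lower='rag' -> no
  'Big' -> lower='big' -> MATCH
Matches: ['big', 'Big']
Count: 2

2


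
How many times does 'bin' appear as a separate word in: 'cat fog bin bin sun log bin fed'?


Scanning each word for exact match 'bin':
  Word 1: 'cat' -> no
  Word 2: 'fog' -> no
  Word 3: 'bin' -> MATCH
  Word 4: 'bin' -> MATCH
  Word 5: 'sun' -> no
  Word 6: 'log' -> no
  Word 7: 'bin' -> MATCH
  Word 8: 'fed' -> no
Total matches: 3

3


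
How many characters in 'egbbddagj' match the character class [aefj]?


Character class [aefj] matches any of: {a, e, f, j}
Scanning string 'egbbddagj' character by character:
  pos 0: 'e' -> MATCH
  pos 1: 'g' -> no
  pos 2: 'b' -> no
  pos 3: 'b' -> no
  pos 4: 'd' -> no
  pos 5: 'd' -> no
  pos 6: 'a' -> MATCH
  pos 7: 'g' -> no
  pos 8: 'j' -> MATCH
Total matches: 3

3


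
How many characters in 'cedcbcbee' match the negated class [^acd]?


Negated class [^acd] matches any char NOT in {a, c, d}
Scanning 'cedcbcbee':
  pos 0: 'c' -> no (excluded)
  pos 1: 'e' -> MATCH
  pos 2: 'd' -> no (excluded)
  pos 3: 'c' -> no (excluded)
  pos 4: 'b' -> MATCH
  pos 5: 'c' -> no (excluded)
  pos 6: 'b' -> MATCH
  pos 7: 'e' -> MATCH
  pos 8: 'e' -> MATCH
Total matches: 5

5


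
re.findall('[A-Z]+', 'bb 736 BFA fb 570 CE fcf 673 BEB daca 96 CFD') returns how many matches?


Pattern '[A-Z]+' finds one or more uppercase letters.
Text: 'bb 736 BFA fb 570 CE fcf 673 BEB daca 96 CFD'
Scanning for matches:
  Match 1: 'BFA'
  Match 2: 'CE'
  Match 3: 'BEB'
  Match 4: 'CFD'
Total matches: 4

4


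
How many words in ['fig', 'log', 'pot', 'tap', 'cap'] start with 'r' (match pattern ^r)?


Pattern ^r anchors to start of word. Check which words begin with 'r':
  'fig' -> no
  'log' -> no
  'pot' -> no
  'tap' -> no
  'cap' -> no
Matching words: []
Count: 0

0


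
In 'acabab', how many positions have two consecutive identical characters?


Looking for consecutive identical characters in 'acabab':
  pos 0-1: 'a' vs 'c' -> different
  pos 1-2: 'c' vs 'a' -> different
  pos 2-3: 'a' vs 'b' -> different
  pos 3-4: 'b' vs 'a' -> different
  pos 4-5: 'a' vs 'b' -> different
Consecutive identical pairs: []
Count: 0

0


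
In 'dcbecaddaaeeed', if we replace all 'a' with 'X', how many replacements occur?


re.sub('a', 'X', text) replaces every occurrence of 'a' with 'X'.
Text: 'dcbecaddaaeeed'
Scanning for 'a':
  pos 5: 'a' -> replacement #1
  pos 8: 'a' -> replacement #2
  pos 9: 'a' -> replacement #3
Total replacements: 3

3


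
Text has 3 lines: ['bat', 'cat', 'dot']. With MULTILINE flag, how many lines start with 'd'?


With MULTILINE flag, ^ matches the start of each line.
Lines: ['bat', 'cat', 'dot']
Checking which lines start with 'd':
  Line 1: 'bat' -> no
  Line 2: 'cat' -> no
  Line 3: 'dot' -> MATCH
Matching lines: ['dot']
Count: 1

1


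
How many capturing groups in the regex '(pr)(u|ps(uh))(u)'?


To count capturing groups, count each '(' that starts a group.
Pattern: '(pr)(u|ps(uh))(u)'
Walking through the pattern:
  Position 0: '(' -> group #1
  Position 4: '(' -> group #2
  Position 9: '(' -> group #3
  Position 14: '(' -> group #4
Total capturing groups: 4

4


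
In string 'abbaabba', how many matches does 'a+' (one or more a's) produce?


Pattern 'a+' matches one or more consecutive a's.
String: 'abbaabba'
Scanning for runs of a:
  Match 1: 'a' (length 1)
  Match 2: 'aa' (length 2)
  Match 3: 'a' (length 1)
Total matches: 3

3


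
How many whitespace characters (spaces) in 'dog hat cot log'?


\s matches whitespace characters (spaces, tabs, etc.).
Text: 'dog hat cot log'
This text has 4 words separated by spaces.
Number of spaces = number of words - 1 = 4 - 1 = 3

3


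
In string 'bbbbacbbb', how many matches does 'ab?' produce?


Pattern 'ab?' matches 'a' optionally followed by 'b'.
String: 'bbbbacbbb'
Scanning left to right for 'a' then checking next char:
  Match 1: 'a' (a not followed by b)
Total matches: 1

1


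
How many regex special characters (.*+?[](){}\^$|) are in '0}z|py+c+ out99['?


Regex special characters are: . * + ? [ ] ( ) { } \ ^ $ |
Scanning '0}z|py+c+ out99[':
  pos 1: '}' -> SPECIAL
  pos 3: '|' -> SPECIAL
  pos 6: '+' -> SPECIAL
  pos 8: '+' -> SPECIAL
  pos 15: '[' -> SPECIAL
Special chars found: ['}', '|', '+', '+', '[']
Total: 5

5


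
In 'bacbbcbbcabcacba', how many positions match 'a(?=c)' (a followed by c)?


Lookahead 'a(?=c)' matches 'a' only when followed by 'c'.
String: 'bacbbcbbcabcacba'
Checking each position where char is 'a':
  pos 1: 'a' -> MATCH (next='c')
  pos 9: 'a' -> no (next='b')
  pos 12: 'a' -> MATCH (next='c')
Matching positions: [1, 12]
Count: 2

2


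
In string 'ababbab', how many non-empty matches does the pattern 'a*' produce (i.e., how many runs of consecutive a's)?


Pattern 'a*' matches zero or more a's. We want non-empty runs of consecutive a's.
String: 'ababbab'
Walking through the string to find runs of a's:
  Run 1: positions 0-0 -> 'a'
  Run 2: positions 2-2 -> 'a'
  Run 3: positions 5-5 -> 'a'
Non-empty runs found: ['a', 'a', 'a']
Count: 3

3


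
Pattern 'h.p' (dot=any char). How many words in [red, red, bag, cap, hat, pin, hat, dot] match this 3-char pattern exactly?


Pattern 'h.p' means: starts with 'h', any single char, ends with 'p'.
Checking each word (must be exactly 3 chars):
  'red' (len=3): no
  'red' (len=3): no
  'bag' (len=3): no
  'cap' (len=3): no
  'hat' (len=3): no
  'pin' (len=3): no
  'hat' (len=3): no
  'dot' (len=3): no
Matching words: []
Total: 0

0


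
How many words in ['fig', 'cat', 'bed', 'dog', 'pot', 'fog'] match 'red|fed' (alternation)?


Alternation 'red|fed' matches either 'red' or 'fed'.
Checking each word:
  'fig' -> no
  'cat' -> no
  'bed' -> no
  'dog' -> no
  'pot' -> no
  'fog' -> no
Matches: []
Count: 0

0


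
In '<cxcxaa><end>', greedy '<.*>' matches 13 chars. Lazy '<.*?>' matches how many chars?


Greedy '<.*>' tries to match as MUCH as possible.
Lazy '<.*?>' tries to match as LITTLE as possible.

String: '<cxcxaa><end>'
Greedy '<.*>' starts at first '<' and extends to the LAST '>': '<cxcxaa><end>' (13 chars)
Lazy '<.*?>' starts at first '<' and stops at the FIRST '>': '<cxcxaa>' (8 chars)

8


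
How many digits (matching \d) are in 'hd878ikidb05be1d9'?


\d matches any digit 0-9.
Scanning 'hd878ikidb05be1d9':
  pos 2: '8' -> DIGIT
  pos 3: '7' -> DIGIT
  pos 4: '8' -> DIGIT
  pos 10: '0' -> DIGIT
  pos 11: '5' -> DIGIT
  pos 14: '1' -> DIGIT
  pos 16: '9' -> DIGIT
Digits found: ['8', '7', '8', '0', '5', '1', '9']
Total: 7

7


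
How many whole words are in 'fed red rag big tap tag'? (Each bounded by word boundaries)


Word boundaries (\b) mark the start/end of each word.
Text: 'fed red rag big tap tag'
Splitting by whitespace:
  Word 1: 'fed'
  Word 2: 'red'
  Word 3: 'rag'
  Word 4: 'big'
  Word 5: 'tap'
  Word 6: 'tag'
Total whole words: 6

6


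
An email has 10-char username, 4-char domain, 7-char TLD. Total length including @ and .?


An email address has format: username@domain.tld
Username length: 10
'@' character: 1
Domain length: 4
'.' character: 1
TLD length: 7
Total = 10 + 1 + 4 + 1 + 7 = 23

23


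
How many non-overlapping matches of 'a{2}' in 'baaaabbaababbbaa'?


Pattern 'a{2}' matches exactly 2 consecutive a's (greedy, non-overlapping).
String: 'baaaabbaababbbaa'
Scanning for runs of a's:
  Run at pos 1: 'aaaa' (length 4) -> 2 match(es)
  Run at pos 7: 'aa' (length 2) -> 1 match(es)
  Run at pos 10: 'a' (length 1) -> 0 match(es)
  Run at pos 14: 'aa' (length 2) -> 1 match(es)
Matches found: ['aa', 'aa', 'aa', 'aa']
Total: 4

4


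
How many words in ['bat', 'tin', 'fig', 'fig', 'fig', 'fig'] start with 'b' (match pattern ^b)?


Pattern ^b anchors to start of word. Check which words begin with 'b':
  'bat' -> MATCH (starts with 'b')
  'tin' -> no
  'fig' -> no
  'fig' -> no
  'fig' -> no
  'fig' -> no
Matching words: ['bat']
Count: 1

1
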